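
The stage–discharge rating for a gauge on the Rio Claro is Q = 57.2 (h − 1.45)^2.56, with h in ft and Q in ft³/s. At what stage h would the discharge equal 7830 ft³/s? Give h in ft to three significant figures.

8.28 ft

h − h₀ = (Q/C)^(1/b) = (7830/57.2)^(1/2.56) = 6.832 ft
h = 1.45 + 6.832 = 8.282 ft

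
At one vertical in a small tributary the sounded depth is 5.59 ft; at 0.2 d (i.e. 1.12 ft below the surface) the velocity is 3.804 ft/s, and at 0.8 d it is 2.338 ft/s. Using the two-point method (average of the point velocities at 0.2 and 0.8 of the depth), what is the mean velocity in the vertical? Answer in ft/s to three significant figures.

3.07 ft/s

v̄ = (3.804 + 2.338) / 2 = 3.071 ft/s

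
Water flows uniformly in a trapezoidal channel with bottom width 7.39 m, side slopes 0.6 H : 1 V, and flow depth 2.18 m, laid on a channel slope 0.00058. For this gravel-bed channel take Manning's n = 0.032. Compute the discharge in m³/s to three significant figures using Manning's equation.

A = (b + z·y)·y = (7.39 + 0.6×2.18)×2.18 = 18.96 m²
P = b + 2y√(1+z²) = 7.39 + 2×2.18×√(1+0.6²) = 12.47 m
R = A/P = 18.96/12.47 = 1.520 m
Q = (1/n)·A·R^(2/3)·S^(1/2) = (1/0.032) × 18.96 × 1.520^(2/3) × 0.00058^(1/2) = 18.87 m³/s

18.9 m³/s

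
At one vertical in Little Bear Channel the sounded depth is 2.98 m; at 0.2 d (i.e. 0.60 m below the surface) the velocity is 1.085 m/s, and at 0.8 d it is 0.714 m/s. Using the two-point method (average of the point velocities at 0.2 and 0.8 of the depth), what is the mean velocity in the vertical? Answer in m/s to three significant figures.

v̄ = (1.085 + 0.714) / 2 = 0.8995 m/s

0.900 m/s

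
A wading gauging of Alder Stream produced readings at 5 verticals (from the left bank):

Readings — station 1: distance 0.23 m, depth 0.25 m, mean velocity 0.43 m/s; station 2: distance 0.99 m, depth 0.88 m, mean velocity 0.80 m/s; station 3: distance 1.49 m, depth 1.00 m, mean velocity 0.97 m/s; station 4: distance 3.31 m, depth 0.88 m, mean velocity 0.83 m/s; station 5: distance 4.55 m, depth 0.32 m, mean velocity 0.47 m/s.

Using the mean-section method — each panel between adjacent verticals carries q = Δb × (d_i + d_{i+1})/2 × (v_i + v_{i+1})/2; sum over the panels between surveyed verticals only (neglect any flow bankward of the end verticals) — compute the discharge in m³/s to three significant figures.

Panel 1-2: Δb = 0.76 m, d̄ = (0.25+0.88)/2 = 0.565, v̄ = (0.43+0.80)/2 = 0.615 → q = 0.76×0.565×0.615 = 0.2641 m³/s
Panel 2-3: Δb = 0.5 m, d̄ = (0.88+1.00)/2 = 0.94, v̄ = (0.80+0.97)/2 = 0.885 → q = 0.5×0.94×0.885 = 0.4160 m³/s
Panel 3-4: Δb = 1.82 m, d̄ = (1.00+0.88)/2 = 0.94, v̄ = (0.97+0.83)/2 = 0.9 → q = 1.82×0.94×0.9 = 1.540 m³/s
Panel 4-5: Δb = 1.24 m, d̄ = (0.88+0.32)/2 = 0.6, v̄ = (0.83+0.47)/2 = 0.65 → q = 1.24×0.6×0.65 = 0.4836 m³/s
Q = Σ q = 2.703 m³/s

2.70 m³/s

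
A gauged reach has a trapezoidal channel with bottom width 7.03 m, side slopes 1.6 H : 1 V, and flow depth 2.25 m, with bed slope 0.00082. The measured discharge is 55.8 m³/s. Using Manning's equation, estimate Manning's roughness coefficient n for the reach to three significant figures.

0.0164

A = (b + z·y)·y = (7.03 + 1.6×2.25)×2.25 = 23.92 m²
P = b + 2y√(1+z²) = 7.03 + 2×2.25×√(1+1.6²) = 15.52 m
R = A/P = 23.92/15.52 = 1.541 m
n = (1/Q)·A·R^(2/3)·S^(1/2) = (1/55.8) × 23.92 × 1.334 × 0.02864 = 0.01638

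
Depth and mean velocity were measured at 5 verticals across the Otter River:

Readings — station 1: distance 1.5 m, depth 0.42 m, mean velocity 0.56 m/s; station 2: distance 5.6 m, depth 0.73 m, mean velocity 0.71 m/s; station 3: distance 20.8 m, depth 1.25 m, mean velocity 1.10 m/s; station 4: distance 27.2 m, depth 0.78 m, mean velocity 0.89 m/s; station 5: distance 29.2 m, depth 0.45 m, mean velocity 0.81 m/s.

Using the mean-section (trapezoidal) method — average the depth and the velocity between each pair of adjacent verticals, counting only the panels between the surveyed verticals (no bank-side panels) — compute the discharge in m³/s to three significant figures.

Panel 1-2: Δb = 4.1 m, d̄ = (0.42+0.73)/2 = 0.575, v̄ = (0.56+0.71)/2 = 0.635 → q = 4.1×0.575×0.635 = 1.497 m³/s
Panel 2-3: Δb = 15.2 m, d̄ = (0.73+1.25)/2 = 0.99, v̄ = (0.71+1.10)/2 = 0.905 → q = 15.2×0.99×0.905 = 13.62 m³/s
Panel 3-4: Δb = 6.4 m, d̄ = (1.25+0.78)/2 = 1.015, v̄ = (1.10+0.89)/2 = 0.995 → q = 6.4×1.015×0.995 = 6.464 m³/s
Panel 4-5: Δb = 2 m, d̄ = (0.78+0.45)/2 = 0.615, v̄ = (0.89+0.81)/2 = 0.85 → q = 2×0.615×0.85 = 1.046 m³/s
Q = Σ q = 22.62 m³/s

22.6 m³/s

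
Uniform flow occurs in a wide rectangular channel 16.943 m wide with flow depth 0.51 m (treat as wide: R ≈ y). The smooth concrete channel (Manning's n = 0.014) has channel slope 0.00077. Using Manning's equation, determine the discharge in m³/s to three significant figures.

10.9 m³/s

A = b·y = 16.943 × 0.51 = 8.641 m²
Wide channel: R ≈ y = 0.51 m
Q = (1/n)·A·R^(2/3)·S^(1/2) = (1/0.014) × 8.641 × 0.5100^(2/3) × 0.00077^(1/2) = 10.93 m³/s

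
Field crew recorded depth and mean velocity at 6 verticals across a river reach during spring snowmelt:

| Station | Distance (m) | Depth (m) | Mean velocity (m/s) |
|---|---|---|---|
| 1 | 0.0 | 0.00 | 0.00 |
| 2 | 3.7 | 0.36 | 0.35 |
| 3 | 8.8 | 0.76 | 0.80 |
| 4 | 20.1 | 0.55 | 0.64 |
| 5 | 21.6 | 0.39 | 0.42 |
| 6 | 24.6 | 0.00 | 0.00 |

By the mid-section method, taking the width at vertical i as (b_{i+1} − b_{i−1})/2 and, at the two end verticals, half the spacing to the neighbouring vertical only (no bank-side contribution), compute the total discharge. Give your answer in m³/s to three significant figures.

8.16 m³/s

w_2 = (8.8 − 0.0)/2 = 4.4 m; q_2 = 0.35 × 0.36 × 4.4 = 0.5544 m³/s
w_3 = (20.1 − 3.7)/2 = 8.2 m; q_3 = 0.80 × 0.76 × 8.2 = 4.986 m³/s
w_4 = (21.6 − 8.8)/2 = 6.4 m; q_4 = 0.64 × 0.55 × 6.4 = 2.253 m³/s
w_5 = (24.6 − 20.1)/2 = 2.25 m; q_5 = 0.42 × 0.39 × 2.25 = 0.3686 m³/s
Stations 1, 6 contribute zero (depth or velocity is 0).
Q = Σ qᵢ = 8.161 m³/s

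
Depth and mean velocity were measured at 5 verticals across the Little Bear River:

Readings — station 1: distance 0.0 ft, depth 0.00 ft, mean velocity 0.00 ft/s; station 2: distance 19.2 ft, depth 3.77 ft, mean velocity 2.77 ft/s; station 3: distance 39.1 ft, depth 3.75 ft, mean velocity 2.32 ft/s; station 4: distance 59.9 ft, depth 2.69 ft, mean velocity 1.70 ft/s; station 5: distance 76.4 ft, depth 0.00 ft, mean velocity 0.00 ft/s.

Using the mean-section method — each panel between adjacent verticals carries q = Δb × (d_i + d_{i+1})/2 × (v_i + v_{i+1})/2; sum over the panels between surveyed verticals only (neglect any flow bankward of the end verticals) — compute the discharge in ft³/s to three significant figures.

Panel 1-2: Δb = 19.2 ft, d̄ = (0.00+3.77)/2 = 1.885, v̄ = (0.00+2.77)/2 = 1.385 → q = 19.2×1.885×1.385 = 50.13 ft³/s
Panel 2-3: Δb = 19.9 ft, d̄ = (3.77+3.75)/2 = 3.76, v̄ = (2.77+2.32)/2 = 2.545 → q = 19.9×3.76×2.545 = 190.4 ft³/s
Panel 3-4: Δb = 20.8 ft, d̄ = (3.75+2.69)/2 = 3.22, v̄ = (2.32+1.70)/2 = 2.01 → q = 20.8×3.22×2.01 = 134.6 ft³/s
Panel 4-5: Δb = 16.5 ft, d̄ = (2.69+0.00)/2 = 1.345, v̄ = (1.70+0.00)/2 = 0.85 → q = 16.5×1.345×0.85 = 18.86 ft³/s
Q = Σ q = 394.0 ft³/s

394 ft³/s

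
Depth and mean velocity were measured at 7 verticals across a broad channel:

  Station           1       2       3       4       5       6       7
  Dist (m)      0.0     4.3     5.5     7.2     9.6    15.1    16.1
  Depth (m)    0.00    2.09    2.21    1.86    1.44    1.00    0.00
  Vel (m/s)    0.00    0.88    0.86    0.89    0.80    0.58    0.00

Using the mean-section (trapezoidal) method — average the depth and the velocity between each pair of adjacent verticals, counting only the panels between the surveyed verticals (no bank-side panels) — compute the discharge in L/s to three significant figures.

15400 L/s

Panel 1-2: Δb = 4.3 m, d̄ = (0.00+2.09)/2 = 1.045, v̄ = (0.00+0.88)/2 = 0.44 → q = 4.3×1.045×0.44 = 1.977 m³/s
Panel 2-3: Δb = 1.2 m, d̄ = (2.09+2.21)/2 = 2.15, v̄ = (0.88+0.86)/2 = 0.87 → q = 1.2×2.15×0.87 = 2.245 m³/s
Panel 3-4: Δb = 1.7 m, d̄ = (2.21+1.86)/2 = 2.035, v̄ = (0.86+0.89)/2 = 0.875 → q = 1.7×2.035×0.875 = 3.027 m³/s
Panel 4-5: Δb = 2.4 m, d̄ = (1.86+1.44)/2 = 1.65, v̄ = (0.89+0.80)/2 = 0.845 → q = 2.4×1.65×0.845 = 3.346 m³/s
Panel 5-6: Δb = 5.5 m, d̄ = (1.44+1.00)/2 = 1.22, v̄ = (0.80+0.58)/2 = 0.69 → q = 5.5×1.22×0.69 = 4.630 m³/s
Panel 6-7: Δb = 1 m, d̄ = (1.00+0.00)/2 = 0.5, v̄ = (0.58+0.00)/2 = 0.29 → q = 1×0.5×0.29 = 0.1450 m³/s
Q = Σ q = 15.37 m³/s
= 15.37 × 1000 = 15370 L/s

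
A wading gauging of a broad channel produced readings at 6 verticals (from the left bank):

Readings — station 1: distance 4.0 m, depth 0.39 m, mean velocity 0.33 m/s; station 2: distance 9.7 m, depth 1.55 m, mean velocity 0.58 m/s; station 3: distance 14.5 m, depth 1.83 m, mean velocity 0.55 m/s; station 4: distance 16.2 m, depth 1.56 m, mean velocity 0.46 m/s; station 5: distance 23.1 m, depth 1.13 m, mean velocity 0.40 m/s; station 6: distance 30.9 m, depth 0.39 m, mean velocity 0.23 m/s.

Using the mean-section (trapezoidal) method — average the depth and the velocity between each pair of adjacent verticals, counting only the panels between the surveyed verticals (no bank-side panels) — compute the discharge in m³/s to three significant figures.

Panel 1-2: Δb = 5.7 m, d̄ = (0.39+1.55)/2 = 0.97, v̄ = (0.33+0.58)/2 = 0.455 → q = 5.7×0.97×0.455 = 2.516 m³/s
Panel 2-3: Δb = 4.8 m, d̄ = (1.55+1.83)/2 = 1.69, v̄ = (0.58+0.55)/2 = 0.565 → q = 4.8×1.69×0.565 = 4.583 m³/s
Panel 3-4: Δb = 1.7 m, d̄ = (1.83+1.56)/2 = 1.695, v̄ = (0.55+0.46)/2 = 0.505 → q = 1.7×1.695×0.505 = 1.455 m³/s
Panel 4-5: Δb = 6.9 m, d̄ = (1.56+1.13)/2 = 1.345, v̄ = (0.46+0.40)/2 = 0.43 → q = 6.9×1.345×0.43 = 3.991 m³/s
Panel 5-6: Δb = 7.8 m, d̄ = (1.13+0.39)/2 = 0.76, v̄ = (0.40+0.23)/2 = 0.315 → q = 7.8×0.76×0.315 = 1.867 m³/s
Q = Σ q = 14.41 m³/s

14.4 m³/s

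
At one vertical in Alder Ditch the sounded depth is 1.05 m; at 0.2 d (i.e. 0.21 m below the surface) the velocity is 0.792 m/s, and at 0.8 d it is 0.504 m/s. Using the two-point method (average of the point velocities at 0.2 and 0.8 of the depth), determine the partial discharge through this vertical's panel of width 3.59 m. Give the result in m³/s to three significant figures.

2.44 m³/s

v̄ = (0.792 + 0.504) / 2 = 0.6480 m/s
q = v̄ × d × w = 0.6480 × 1.05 × 3.59 = 2.443 m³/s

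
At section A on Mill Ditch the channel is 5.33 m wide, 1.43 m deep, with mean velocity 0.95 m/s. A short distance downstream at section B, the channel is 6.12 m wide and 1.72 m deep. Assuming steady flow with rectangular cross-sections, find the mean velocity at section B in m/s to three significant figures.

Q = A₁V₁ = (5.33×1.43) × 0.95 = 7.241 m³/s
A₂ = 6.12 × 1.72 = 10.53 m²
V₂ = Q/A₂ = 7.241/10.53 = 0.6879 m/s

0.688 m/s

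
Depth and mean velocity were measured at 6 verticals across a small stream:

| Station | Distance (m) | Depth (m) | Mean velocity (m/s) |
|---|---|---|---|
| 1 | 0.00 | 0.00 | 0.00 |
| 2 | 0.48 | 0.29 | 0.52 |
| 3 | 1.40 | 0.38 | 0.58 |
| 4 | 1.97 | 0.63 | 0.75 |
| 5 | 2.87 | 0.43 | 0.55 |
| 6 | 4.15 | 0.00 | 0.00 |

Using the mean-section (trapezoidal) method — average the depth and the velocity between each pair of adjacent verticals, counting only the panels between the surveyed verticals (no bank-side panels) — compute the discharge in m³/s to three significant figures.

Panel 1-2: Δb = 0.48 m, d̄ = (0.00+0.29)/2 = 0.145, v̄ = (0.00+0.52)/2 = 0.26 → q = 0.48×0.145×0.26 = 0.01810 m³/s
Panel 2-3: Δb = 0.92 m, d̄ = (0.29+0.38)/2 = 0.335, v̄ = (0.52+0.58)/2 = 0.55 → q = 0.92×0.335×0.55 = 0.1695 m³/s
Panel 3-4: Δb = 0.57 m, d̄ = (0.38+0.63)/2 = 0.505, v̄ = (0.58+0.75)/2 = 0.665 → q = 0.57×0.505×0.665 = 0.1914 m³/s
Panel 4-5: Δb = 0.9 m, d̄ = (0.63+0.43)/2 = 0.53, v̄ = (0.75+0.55)/2 = 0.65 → q = 0.9×0.53×0.65 = 0.3101 m³/s
Panel 5-6: Δb = 1.28 m, d̄ = (0.43+0.00)/2 = 0.215, v̄ = (0.55+0.00)/2 = 0.275 → q = 1.28×0.215×0.275 = 0.07568 m³/s
Q = Σ q = 0.7648 m³/s

0.765 m³/s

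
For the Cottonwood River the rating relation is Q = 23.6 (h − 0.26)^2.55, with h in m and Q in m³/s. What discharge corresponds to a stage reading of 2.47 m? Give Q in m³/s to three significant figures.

Q = 23.6 × (2.47 − 0.26)^2.55 = 23.6 × 2.21^2.55 = 178.3 m³/s

178 m³/s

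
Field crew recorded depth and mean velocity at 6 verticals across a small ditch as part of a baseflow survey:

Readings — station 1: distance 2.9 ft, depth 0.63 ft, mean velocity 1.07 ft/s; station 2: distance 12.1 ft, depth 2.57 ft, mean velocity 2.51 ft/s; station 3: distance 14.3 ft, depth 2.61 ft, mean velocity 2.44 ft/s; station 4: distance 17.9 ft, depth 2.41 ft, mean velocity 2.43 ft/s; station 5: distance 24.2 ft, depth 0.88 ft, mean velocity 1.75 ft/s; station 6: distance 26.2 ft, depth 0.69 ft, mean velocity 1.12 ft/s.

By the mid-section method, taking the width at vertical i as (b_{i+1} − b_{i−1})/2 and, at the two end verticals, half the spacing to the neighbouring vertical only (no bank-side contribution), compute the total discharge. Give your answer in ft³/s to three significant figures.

94.5 ft³/s

w_1 = (12.1 − 2.9)/2 = 4.6 ft; q_1 = 1.07 × 0.63 × 4.6 = 3.101 ft³/s
w_2 = (14.3 − 2.9)/2 = 5.7 ft; q_2 = 2.51 × 2.57 × 5.7 = 36.77 ft³/s
w_3 = (17.9 − 12.1)/2 = 2.9 ft; q_3 = 2.44 × 2.61 × 2.9 = 18.47 ft³/s
w_4 = (24.2 − 14.3)/2 = 4.95 ft; q_4 = 2.43 × 2.41 × 4.95 = 28.99 ft³/s
w_5 = (26.2 − 17.9)/2 = 4.15 ft; q_5 = 1.75 × 0.88 × 4.15 = 6.391 ft³/s
w_6 = (26.2 − 24.2)/2 = 1 ft; q_6 = 1.12 × 0.69 × 1 = 0.7728 ft³/s
Q = Σ qᵢ = 94.49 ft³/s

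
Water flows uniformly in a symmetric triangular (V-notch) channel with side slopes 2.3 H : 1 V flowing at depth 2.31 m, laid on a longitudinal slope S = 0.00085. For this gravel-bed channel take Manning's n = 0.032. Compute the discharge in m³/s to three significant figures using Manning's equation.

11.6 m³/s

A = z·y² = 2.3×2.31² = 12.27 m²
P = 2y√(1+z²) = 2×2.31×√(1+2.3²) = 11.59 m
R = A/P = 12.27/11.59 = 1.059 m
Q = (1/n)·A·R^(2/3)·S^(1/2) = (1/0.032) × 12.27 × 1.059^(2/3) × 0.00085^(1/2) = 11.62 m³/s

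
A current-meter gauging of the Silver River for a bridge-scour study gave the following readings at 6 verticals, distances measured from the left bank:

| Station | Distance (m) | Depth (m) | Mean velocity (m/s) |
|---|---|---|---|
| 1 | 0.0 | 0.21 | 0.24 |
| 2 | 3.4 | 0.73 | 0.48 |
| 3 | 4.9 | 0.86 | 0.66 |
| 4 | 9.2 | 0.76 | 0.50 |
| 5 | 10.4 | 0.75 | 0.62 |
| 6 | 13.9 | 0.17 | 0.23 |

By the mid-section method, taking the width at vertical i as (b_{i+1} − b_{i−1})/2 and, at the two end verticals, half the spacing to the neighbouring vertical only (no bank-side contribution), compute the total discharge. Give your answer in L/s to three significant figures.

w_1 = (3.4 − 0.0)/2 = 1.7 m; q_1 = 0.24 × 0.21 × 1.7 = 0.08568 m³/s
w_2 = (4.9 − 0.0)/2 = 2.45 m; q_2 = 0.48 × 0.73 × 2.45 = 0.8585 m³/s
w_3 = (9.2 − 3.4)/2 = 2.9 m; q_3 = 0.66 × 0.86 × 2.9 = 1.646 m³/s
w_4 = (10.4 − 4.9)/2 = 2.75 m; q_4 = 0.50 × 0.76 × 2.75 = 1.045 m³/s
w_5 = (13.9 − 9.2)/2 = 2.35 m; q_5 = 0.62 × 0.75 × 2.35 = 1.093 m³/s
w_6 = (13.9 − 10.4)/2 = 1.75 m; q_6 = 0.23 × 0.17 × 1.75 = 0.06843 m³/s
Q = Σ qᵢ = 4.796 m³/s
= 4.796 × 1000 = 4796 L/s

4800 L/s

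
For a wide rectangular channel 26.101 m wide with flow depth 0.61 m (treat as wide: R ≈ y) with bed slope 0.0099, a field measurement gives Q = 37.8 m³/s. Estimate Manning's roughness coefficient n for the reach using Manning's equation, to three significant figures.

0.0301

A = b·y = 26.101 × 0.61 = 15.92 m²
Wide channel: R ≈ y = 0.61 m
n = (1/Q)·A·R^(2/3)·S^(1/2) = (1/37.8) × 15.92 × 0.7193 × 0.09950 = 0.03014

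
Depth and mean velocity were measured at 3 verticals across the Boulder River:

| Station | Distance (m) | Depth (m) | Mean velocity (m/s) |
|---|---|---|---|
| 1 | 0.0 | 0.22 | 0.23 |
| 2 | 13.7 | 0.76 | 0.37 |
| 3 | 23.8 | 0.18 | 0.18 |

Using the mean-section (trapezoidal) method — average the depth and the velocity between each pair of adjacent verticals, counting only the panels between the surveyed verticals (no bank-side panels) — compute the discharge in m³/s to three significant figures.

3.32 m³/s

Panel 1-2: Δb = 13.7 m, d̄ = (0.22+0.76)/2 = 0.49, v̄ = (0.23+0.37)/2 = 0.3 → q = 13.7×0.49×0.3 = 2.014 m³/s
Panel 2-3: Δb = 10.1 m, d̄ = (0.76+0.18)/2 = 0.47, v̄ = (0.37+0.18)/2 = 0.275 → q = 10.1×0.47×0.275 = 1.305 m³/s
Q = Σ q = 3.319 m³/s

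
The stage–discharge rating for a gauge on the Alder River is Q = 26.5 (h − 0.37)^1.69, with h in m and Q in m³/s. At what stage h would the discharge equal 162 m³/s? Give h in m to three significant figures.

3.29 m

h − h₀ = (Q/C)^(1/b) = (162/26.5)^(1/1.69) = 2.919 m
h = 0.37 + 2.919 = 3.289 m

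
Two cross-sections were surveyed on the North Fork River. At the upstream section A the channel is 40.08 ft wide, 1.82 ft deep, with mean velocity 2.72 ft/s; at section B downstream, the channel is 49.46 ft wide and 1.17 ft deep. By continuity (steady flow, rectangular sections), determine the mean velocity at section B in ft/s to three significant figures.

Q = A₁V₁ = (40.08×1.82) × 2.72 = 198.4 ft³/s
A₂ = 49.46 × 1.17 = 57.87 ft²
V₂ = Q/A₂ = 198.4/57.87 = 3.429 ft/s

3.43 ft/s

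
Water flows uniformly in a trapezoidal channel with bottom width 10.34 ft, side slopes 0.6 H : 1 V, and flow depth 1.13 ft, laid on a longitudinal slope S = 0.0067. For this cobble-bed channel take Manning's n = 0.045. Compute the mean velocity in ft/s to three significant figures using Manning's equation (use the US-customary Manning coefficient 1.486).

2.63 ft/s

A = (b + z·y)·y = (10.34 + 0.6×1.13)×1.13 = 12.45 ft²
P = b + 2y√(1+z²) = 10.34 + 2×1.13×√(1+0.6²) = 12.98 ft
R = A/P = 12.45/12.98 = 0.9595 ft
Q = (1.486/n)·A·R^(2/3)·S^(1/2) = (1.486/0.045) × 12.45 × 0.9595^(2/3) × 0.0067^(1/2) = 32.74 ft³/s
V = Q/A = 32.74/12.45 = 2.630 ft/s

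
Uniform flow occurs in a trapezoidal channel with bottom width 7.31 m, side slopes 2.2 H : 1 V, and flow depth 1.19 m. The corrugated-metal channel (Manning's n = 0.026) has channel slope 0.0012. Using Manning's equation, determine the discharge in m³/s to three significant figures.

14.7 m³/s

A = (b + z·y)·y = (7.31 + 2.2×1.19)×1.19 = 11.81 m²
P = b + 2y√(1+z²) = 7.31 + 2×1.19×√(1+2.2²) = 13.06 m
R = A/P = 11.81/13.06 = 0.9045 m
Q = (1/n)·A·R^(2/3)·S^(1/2) = (1/0.026) × 11.81 × 0.9045^(2/3) × 0.0012^(1/2) = 14.72 m³/s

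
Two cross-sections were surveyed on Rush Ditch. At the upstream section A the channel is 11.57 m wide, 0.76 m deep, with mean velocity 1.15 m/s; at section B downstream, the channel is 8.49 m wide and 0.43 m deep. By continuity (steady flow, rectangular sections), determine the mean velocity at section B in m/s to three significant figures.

2.77 m/s

Q = A₁V₁ = (11.57×0.76) × 1.15 = 10.11 m³/s
A₂ = 8.49 × 0.43 = 3.651 m²
V₂ = Q/A₂ = 10.11/3.651 = 2.770 m/s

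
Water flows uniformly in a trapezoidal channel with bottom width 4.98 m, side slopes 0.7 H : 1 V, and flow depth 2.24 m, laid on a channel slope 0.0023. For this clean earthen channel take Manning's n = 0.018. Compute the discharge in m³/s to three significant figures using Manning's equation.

49.0 m³/s

A = (b + z·y)·y = (4.98 + 0.7×2.24)×2.24 = 14.67 m²
P = b + 2y√(1+z²) = 4.98 + 2×2.24×√(1+0.7²) = 10.45 m
R = A/P = 14.67/10.45 = 1.404 m
Q = (1/n)·A·R^(2/3)·S^(1/2) = (1/0.018) × 14.67 × 1.404^(2/3) × 0.0023^(1/2) = 48.99 m³/s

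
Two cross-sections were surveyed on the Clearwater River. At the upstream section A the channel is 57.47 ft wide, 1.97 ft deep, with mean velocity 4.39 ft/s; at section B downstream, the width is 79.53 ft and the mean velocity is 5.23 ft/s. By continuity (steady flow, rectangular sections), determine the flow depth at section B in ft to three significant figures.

Q = A₁V₁ = (57.47×1.97) × 4.39 = 497.0 ft³/s
d₂ = Q/(b₂ V₂) = 497.0/(79.53×5.23) = 1.195 ft

1.19 ft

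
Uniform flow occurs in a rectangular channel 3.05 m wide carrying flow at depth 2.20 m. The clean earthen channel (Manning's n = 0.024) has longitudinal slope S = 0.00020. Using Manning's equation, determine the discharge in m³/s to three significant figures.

A = b·y = 3.05 × 2.20 = 6.710 m²
P = b + 2y = 3.05 + 2×2.20 = 7.450 m
R = A/P = 6.710/7.450 = 0.9007 m
Q = (1/n)·A·R^(2/3)·S^(1/2) = (1/0.024) × 6.710 × 0.9007^(2/3) × 0.00020^(1/2) = 3.688 m³/s

3.69 m³/s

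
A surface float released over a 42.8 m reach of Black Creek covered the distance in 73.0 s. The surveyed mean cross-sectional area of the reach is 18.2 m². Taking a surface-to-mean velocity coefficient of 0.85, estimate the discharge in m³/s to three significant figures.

v_surface = L / t̄ = 42.8 / 73 = 0.5863 m/s
v_mean = 0.85 × 0.5863 = 0.4984 m/s
Q = A × v_mean = 18.2 × 0.4984 = 9.070 m³/s

9.07 m³/s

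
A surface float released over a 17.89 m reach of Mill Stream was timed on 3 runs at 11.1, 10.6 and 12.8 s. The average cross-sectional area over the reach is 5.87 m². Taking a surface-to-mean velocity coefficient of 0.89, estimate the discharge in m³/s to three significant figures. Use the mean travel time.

t̄ = (11.1 + 10.6 + 12.8) / 3 = 11.5 s
v_surface = L / t̄ = 17.89 / 11.5 = 1.556 m/s
v_mean = 0.89 × 1.556 = 1.385 m/s
Q = A × v_mean = 5.87 × 1.385 = 8.127 m³/s

8.13 m³/s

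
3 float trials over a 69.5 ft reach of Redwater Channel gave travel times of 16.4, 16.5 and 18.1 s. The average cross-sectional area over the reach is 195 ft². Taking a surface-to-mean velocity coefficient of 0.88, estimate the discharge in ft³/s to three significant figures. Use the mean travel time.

t̄ = (16.4 + 16.5 + 18.1) / 3 = 17 s
v_surface = L / t̄ = 69.5 / 17 = 4.088 ft/s
v_mean = 0.88 × 4.088 = 3.598 ft/s
Q = A × v_mean = 195 × 3.598 = 701.5 ft³/s

702 ft³/s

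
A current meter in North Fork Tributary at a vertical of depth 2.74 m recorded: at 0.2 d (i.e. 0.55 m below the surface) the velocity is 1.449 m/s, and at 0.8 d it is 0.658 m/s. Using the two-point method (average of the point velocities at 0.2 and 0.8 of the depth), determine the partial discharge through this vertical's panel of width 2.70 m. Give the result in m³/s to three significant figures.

v̄ = (1.449 + 0.658) / 2 = 1.054 m/s
q = v̄ × d × w = 1.054 × 2.74 × 2.70 = 7.794 m³/s

7.79 m³/s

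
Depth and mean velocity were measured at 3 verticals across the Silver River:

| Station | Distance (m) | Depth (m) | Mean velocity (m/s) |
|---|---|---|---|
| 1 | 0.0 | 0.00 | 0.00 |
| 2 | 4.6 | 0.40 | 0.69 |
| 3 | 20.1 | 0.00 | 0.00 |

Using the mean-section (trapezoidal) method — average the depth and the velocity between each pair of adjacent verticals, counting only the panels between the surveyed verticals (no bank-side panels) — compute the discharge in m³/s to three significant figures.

1.39 m³/s

Panel 1-2: Δb = 4.6 m, d̄ = (0.00+0.40)/2 = 0.2, v̄ = (0.00+0.69)/2 = 0.345 → q = 4.6×0.2×0.345 = 0.3174 m³/s
Panel 2-3: Δb = 15.5 m, d̄ = (0.40+0.00)/2 = 0.2, v̄ = (0.69+0.00)/2 = 0.345 → q = 15.5×0.2×0.345 = 1.070 m³/s
Q = Σ q = 1.387 m³/s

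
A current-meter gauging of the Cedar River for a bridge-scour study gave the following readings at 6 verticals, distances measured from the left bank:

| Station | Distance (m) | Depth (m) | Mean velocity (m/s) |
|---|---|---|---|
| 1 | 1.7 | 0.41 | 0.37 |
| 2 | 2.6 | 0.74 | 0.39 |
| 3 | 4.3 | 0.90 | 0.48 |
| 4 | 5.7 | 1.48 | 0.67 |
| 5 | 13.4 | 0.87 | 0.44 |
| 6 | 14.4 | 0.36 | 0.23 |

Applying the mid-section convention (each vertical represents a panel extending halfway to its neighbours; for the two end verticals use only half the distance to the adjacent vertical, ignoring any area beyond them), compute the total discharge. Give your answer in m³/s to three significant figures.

7.33 m³/s

w_1 = (2.6 − 1.7)/2 = 0.45 m; q_1 = 0.37 × 0.41 × 0.45 = 0.06827 m³/s
w_2 = (4.3 − 1.7)/2 = 1.3 m; q_2 = 0.39 × 0.74 × 1.3 = 0.3752 m³/s
w_3 = (5.7 − 2.6)/2 = 1.55 m; q_3 = 0.48 × 0.90 × 1.55 = 0.6696 m³/s
w_4 = (13.4 − 4.3)/2 = 4.55 m; q_4 = 0.67 × 1.48 × 4.55 = 4.512 m³/s
w_5 = (14.4 − 5.7)/2 = 4.35 m; q_5 = 0.44 × 0.87 × 4.35 = 1.665 m³/s
w_6 = (14.4 − 13.4)/2 = 0.5 m; q_6 = 0.23 × 0.36 × 0.5 = 0.04140 m³/s
Q = Σ qᵢ = 7.331 m³/s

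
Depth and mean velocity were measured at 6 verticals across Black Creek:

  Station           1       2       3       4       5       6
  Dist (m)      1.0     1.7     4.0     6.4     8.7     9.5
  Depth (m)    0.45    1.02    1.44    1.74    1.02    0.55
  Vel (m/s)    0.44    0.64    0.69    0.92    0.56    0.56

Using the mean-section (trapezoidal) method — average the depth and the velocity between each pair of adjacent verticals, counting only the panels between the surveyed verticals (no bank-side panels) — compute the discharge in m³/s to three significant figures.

7.93 m³/s

Panel 1-2: Δb = 0.7 m, d̄ = (0.45+1.02)/2 = 0.735, v̄ = (0.44+0.64)/2 = 0.54 → q = 0.7×0.735×0.54 = 0.2778 m³/s
Panel 2-3: Δb = 2.3 m, d̄ = (1.02+1.44)/2 = 1.23, v̄ = (0.64+0.69)/2 = 0.665 → q = 2.3×1.23×0.665 = 1.881 m³/s
Panel 3-4: Δb = 2.4 m, d̄ = (1.44+1.74)/2 = 1.59, v̄ = (0.69+0.92)/2 = 0.805 → q = 2.4×1.59×0.805 = 3.072 m³/s
Panel 4-5: Δb = 2.3 m, d̄ = (1.74+1.02)/2 = 1.38, v̄ = (0.92+0.56)/2 = 0.74 → q = 2.3×1.38×0.74 = 2.349 m³/s
Panel 5-6: Δb = 0.8 m, d̄ = (1.02+0.55)/2 = 0.785, v̄ = (0.56+0.56)/2 = 0.56 → q = 0.8×0.785×0.56 = 0.3517 m³/s
Q = Σ q = 7.931 m³/s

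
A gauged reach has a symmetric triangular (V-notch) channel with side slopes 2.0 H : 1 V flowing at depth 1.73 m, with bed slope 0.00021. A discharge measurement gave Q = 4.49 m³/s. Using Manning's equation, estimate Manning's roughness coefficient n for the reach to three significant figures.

0.0163

A = z·y² = 2.0×1.73² = 5.986 m²
P = 2y√(1+z²) = 2×1.73×√(1+2.0²) = 7.737 m
R = A/P = 5.986/7.737 = 0.7737 m
n = (1/Q)·A·R^(2/3)·S^(1/2) = (1/4.49) × 5.986 × 0.8428 × 0.01449 = 0.01628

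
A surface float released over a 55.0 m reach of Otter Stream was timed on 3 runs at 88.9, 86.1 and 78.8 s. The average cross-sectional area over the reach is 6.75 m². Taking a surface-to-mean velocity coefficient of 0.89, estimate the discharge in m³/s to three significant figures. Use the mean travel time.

t̄ = (88.9 + 86.1 + 78.8) / 3 = 84.6 s
v_surface = L / t̄ = 55.0 / 84.6 = 0.6501 m/s
v_mean = 0.89 × 0.6501 = 0.5786 m/s
Q = A × v_mean = 6.75 × 0.5786 = 3.906 m³/s

3.91 m³/s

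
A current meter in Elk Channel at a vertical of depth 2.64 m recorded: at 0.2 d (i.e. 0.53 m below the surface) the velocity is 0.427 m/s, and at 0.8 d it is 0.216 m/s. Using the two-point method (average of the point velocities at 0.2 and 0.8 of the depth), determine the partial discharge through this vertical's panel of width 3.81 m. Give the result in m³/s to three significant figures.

3.23 m³/s

v̄ = (0.427 + 0.216) / 2 = 0.3215 m/s
q = v̄ × d × w = 0.3215 × 2.64 × 3.81 = 3.234 m³/s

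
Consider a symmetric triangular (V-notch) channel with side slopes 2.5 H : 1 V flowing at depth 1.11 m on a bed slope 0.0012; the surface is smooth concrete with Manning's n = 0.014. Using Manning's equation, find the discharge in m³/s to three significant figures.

4.90 m³/s

A = z·y² = 2.5×1.11² = 3.080 m²
P = 2y√(1+z²) = 2×1.11×√(1+2.5²) = 5.978 m
R = A/P = 3.080/5.978 = 0.5153 m
Q = (1/n)·A·R^(2/3)·S^(1/2) = (1/0.014) × 3.080 × 0.5153^(2/3) × 0.0012^(1/2) = 4.899 m³/s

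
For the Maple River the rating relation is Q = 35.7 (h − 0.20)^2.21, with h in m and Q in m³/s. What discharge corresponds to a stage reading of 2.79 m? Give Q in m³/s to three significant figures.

Q = 35.7 × (2.79 − 0.20)^2.21 = 35.7 × 2.59^2.21 = 292.5 m³/s

292 m³/s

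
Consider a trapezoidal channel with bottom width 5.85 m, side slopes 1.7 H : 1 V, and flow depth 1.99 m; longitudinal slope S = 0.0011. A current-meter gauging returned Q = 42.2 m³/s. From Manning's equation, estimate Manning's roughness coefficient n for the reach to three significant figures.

0.0176

A = (b + z·y)·y = (5.85 + 1.7×1.99)×1.99 = 18.37 m²
P = b + 2y√(1+z²) = 5.85 + 2×1.99×√(1+1.7²) = 13.70 m
R = A/P = 18.37/13.70 = 1.341 m
n = (1/Q)·A·R^(2/3)·S^(1/2) = (1/42.2) × 18.37 × 1.216 × 0.03317 = 0.01756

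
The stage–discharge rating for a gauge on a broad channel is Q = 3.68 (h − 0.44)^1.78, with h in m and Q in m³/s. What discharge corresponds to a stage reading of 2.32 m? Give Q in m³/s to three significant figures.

11.3 m³/s

Q = 3.68 × (2.32 − 0.44)^1.78 = 3.68 × 1.88^1.78 = 11.32 m³/s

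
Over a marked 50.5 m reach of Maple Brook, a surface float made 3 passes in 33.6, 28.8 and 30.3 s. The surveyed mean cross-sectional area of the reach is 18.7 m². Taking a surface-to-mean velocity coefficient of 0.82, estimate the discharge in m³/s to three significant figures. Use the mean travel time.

t̄ = (33.6 + 28.8 + 30.3) / 3 = 30.9 s
v_surface = L / t̄ = 50.5 / 30.9 = 1.634 m/s
v_mean = 0.82 × 1.634 = 1.340 m/s
Q = A × v_mean = 18.7 × 1.340 = 25.06 m³/s

25.1 m³/s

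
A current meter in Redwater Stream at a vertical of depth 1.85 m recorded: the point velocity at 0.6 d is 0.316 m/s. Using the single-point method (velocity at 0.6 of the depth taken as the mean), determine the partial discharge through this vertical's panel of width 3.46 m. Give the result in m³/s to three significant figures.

v̄ = v₀.₆ = 0.316 m/s
q = v̄ × d × w = 0.3160 × 1.85 × 3.46 = 2.023 m³/s

2.02 m³/s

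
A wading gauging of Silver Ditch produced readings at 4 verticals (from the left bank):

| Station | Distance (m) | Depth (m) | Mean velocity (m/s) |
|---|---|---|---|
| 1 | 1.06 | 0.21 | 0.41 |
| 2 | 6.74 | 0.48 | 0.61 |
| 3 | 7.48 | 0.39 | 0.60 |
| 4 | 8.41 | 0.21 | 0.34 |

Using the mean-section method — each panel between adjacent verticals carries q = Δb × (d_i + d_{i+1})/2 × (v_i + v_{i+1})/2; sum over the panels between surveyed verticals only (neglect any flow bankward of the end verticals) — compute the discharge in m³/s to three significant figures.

Panel 1-2: Δb = 5.68 m, d̄ = (0.21+0.48)/2 = 0.345, v̄ = (0.41+0.61)/2 = 0.51 → q = 5.68×0.345×0.51 = 0.9994 m³/s
Panel 2-3: Δb = 0.74 m, d̄ = (0.48+0.39)/2 = 0.435, v̄ = (0.61+0.60)/2 = 0.605 → q = 0.74×0.435×0.605 = 0.1947 m³/s
Panel 3-4: Δb = 0.93 m, d̄ = (0.39+0.21)/2 = 0.3, v̄ = (0.60+0.34)/2 = 0.47 → q = 0.93×0.3×0.47 = 0.1311 m³/s
Q = Σ q = 1.325 m³/s

1.33 m³/s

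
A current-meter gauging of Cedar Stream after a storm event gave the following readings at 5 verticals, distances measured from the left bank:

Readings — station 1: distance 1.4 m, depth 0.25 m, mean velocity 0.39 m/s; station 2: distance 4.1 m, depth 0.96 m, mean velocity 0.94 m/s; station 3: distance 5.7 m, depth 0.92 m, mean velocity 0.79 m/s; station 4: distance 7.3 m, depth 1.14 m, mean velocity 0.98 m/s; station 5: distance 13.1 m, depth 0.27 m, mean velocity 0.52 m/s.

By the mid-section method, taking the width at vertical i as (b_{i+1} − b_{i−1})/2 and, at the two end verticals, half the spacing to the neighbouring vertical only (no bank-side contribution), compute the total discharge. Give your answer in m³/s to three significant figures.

w_1 = (4.1 − 1.4)/2 = 1.35 m; q_1 = 0.39 × 0.25 × 1.35 = 0.1316 m³/s
w_2 = (5.7 − 1.4)/2 = 2.15 m; q_2 = 0.94 × 0.96 × 2.15 = 1.940 m³/s
w_3 = (7.3 − 4.1)/2 = 1.6 m; q_3 = 0.79 × 0.92 × 1.6 = 1.163 m³/s
w_4 = (13.1 − 5.7)/2 = 3.7 m; q_4 = 0.98 × 1.14 × 3.7 = 4.134 m³/s
w_5 = (13.1 − 7.3)/2 = 2.9 m; q_5 = 0.52 × 0.27 × 2.9 = 0.4072 m³/s
Q = Σ qᵢ = 7.775 m³/s

7.78 m³/s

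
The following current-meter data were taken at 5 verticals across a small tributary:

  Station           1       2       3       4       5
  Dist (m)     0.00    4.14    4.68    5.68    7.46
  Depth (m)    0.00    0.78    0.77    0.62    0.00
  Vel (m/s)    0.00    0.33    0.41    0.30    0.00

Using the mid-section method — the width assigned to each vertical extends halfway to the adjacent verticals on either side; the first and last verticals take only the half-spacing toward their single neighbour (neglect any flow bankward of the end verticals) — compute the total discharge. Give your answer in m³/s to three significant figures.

w_2 = (4.68 − 0.00)/2 = 2.34 m; q_2 = 0.33 × 0.78 × 2.34 = 0.6023 m³/s
w_3 = (5.68 − 4.14)/2 = 0.77 m; q_3 = 0.41 × 0.77 × 0.77 = 0.2431 m³/s
w_4 = (7.46 − 4.68)/2 = 1.39 m; q_4 = 0.30 × 0.62 × 1.39 = 0.2585 m³/s
Stations 1, 5 contribute zero (depth or velocity is 0).
Q = Σ qᵢ = 1.104 m³/s

1.10 m³/s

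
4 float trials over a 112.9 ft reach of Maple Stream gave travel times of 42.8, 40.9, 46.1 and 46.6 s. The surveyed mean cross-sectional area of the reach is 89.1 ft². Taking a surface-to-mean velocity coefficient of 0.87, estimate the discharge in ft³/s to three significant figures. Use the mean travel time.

198 ft³/s

t̄ = (42.8 + 40.9 + 46.1 + 46.6) / 4 = 44.1 s
v_surface = L / t̄ = 112.9 / 44.1 = 2.560 ft/s
v_mean = 0.87 × 2.560 = 2.227 ft/s
Q = A × v_mean = 89.1 × 2.227 = 198.5 ft³/s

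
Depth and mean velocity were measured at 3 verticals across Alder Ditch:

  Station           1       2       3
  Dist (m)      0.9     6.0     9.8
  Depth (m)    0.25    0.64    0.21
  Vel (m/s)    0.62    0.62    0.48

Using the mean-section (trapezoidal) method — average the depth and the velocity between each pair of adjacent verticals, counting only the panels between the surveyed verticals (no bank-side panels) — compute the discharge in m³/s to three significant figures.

Panel 1-2: Δb = 5.1 m, d̄ = (0.25+0.64)/2 = 0.445, v̄ = (0.62+0.62)/2 = 0.62 → q = 5.1×0.445×0.62 = 1.407 m³/s
Panel 2-3: Δb = 3.8 m, d̄ = (0.64+0.21)/2 = 0.425, v̄ = (0.62+0.48)/2 = 0.55 → q = 3.8×0.425×0.55 = 0.8883 m³/s
Q = Σ q = 2.295 m³/s

2.30 m³/s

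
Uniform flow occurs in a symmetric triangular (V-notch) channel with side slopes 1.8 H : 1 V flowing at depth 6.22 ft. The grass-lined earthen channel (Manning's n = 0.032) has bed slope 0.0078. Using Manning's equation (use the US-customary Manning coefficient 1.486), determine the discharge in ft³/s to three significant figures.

A = z·y² = 1.8×6.22² = 69.64 ft²
P = 2y√(1+z²) = 2×6.22×√(1+1.8²) = 25.62 ft
R = A/P = 69.64/25.62 = 2.719 ft
Q = (1.486/n)·A·R^(2/3)·S^(1/2) = (1.486/0.032) × 69.64 × 2.719^(2/3) × 0.0078^(1/2) = 556.3 ft³/s

556 ft³/s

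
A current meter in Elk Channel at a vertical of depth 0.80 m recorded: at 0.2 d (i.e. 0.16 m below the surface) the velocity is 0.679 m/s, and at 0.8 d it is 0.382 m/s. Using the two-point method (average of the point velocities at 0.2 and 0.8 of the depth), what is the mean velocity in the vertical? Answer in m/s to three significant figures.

v̄ = (0.679 + 0.382) / 2 = 0.5305 m/s

0.531 m/s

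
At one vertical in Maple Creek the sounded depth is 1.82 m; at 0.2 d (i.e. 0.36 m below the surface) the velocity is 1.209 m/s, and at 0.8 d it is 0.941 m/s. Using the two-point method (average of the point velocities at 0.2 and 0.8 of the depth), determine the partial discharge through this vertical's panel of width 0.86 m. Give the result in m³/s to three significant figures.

1.68 m³/s

v̄ = (1.209 + 0.941) / 2 = 1.075 m/s
q = v̄ × d × w = 1.075 × 1.82 × 0.86 = 1.683 m³/s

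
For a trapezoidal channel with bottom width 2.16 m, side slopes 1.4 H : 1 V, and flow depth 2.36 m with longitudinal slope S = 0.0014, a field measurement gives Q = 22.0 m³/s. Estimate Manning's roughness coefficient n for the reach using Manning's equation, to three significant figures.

A = (b + z·y)·y = (2.16 + 1.4×2.36)×2.36 = 12.90 m²
P = b + 2y√(1+z²) = 2.16 + 2×2.36×√(1+1.4²) = 10.28 m
R = A/P = 12.90/10.28 = 1.254 m
n = (1/Q)·A·R^(2/3)·S^(1/2) = (1/22.0) × 12.90 × 1.163 × 0.03742 = 0.02551

0.0255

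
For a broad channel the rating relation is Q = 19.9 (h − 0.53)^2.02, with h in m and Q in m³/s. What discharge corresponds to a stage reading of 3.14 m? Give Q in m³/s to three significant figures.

Q = 19.9 × (3.14 − 0.53)^2.02 = 19.9 × 2.61^2.02 = 138.2 m³/s

138 m³/s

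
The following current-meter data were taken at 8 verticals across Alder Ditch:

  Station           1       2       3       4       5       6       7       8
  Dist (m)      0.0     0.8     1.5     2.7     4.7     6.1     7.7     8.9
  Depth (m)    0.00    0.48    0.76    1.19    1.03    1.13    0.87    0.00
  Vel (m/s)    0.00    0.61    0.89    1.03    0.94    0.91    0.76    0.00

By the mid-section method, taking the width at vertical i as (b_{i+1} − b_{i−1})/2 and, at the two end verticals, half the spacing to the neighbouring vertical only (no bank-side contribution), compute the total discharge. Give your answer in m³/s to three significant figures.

w_2 = (1.5 − 0.0)/2 = 0.75 m; q_2 = 0.61 × 0.48 × 0.75 = 0.2196 m³/s
w_3 = (2.7 − 0.8)/2 = 0.95 m; q_3 = 0.89 × 0.76 × 0.95 = 0.6426 m³/s
w_4 = (4.7 − 1.5)/2 = 1.6 m; q_4 = 1.03 × 1.19 × 1.6 = 1.961 m³/s
w_5 = (6.1 − 2.7)/2 = 1.7 m; q_5 = 0.94 × 1.03 × 1.7 = 1.646 m³/s
w_6 = (7.7 − 4.7)/2 = 1.5 m; q_6 = 0.91 × 1.13 × 1.5 = 1.542 m³/s
w_7 = (8.9 − 6.1)/2 = 1.4 m; q_7 = 0.76 × 0.87 × 1.4 = 0.9257 m³/s
Stations 1, 8 contribute zero (depth or velocity is 0).
Q = Σ qᵢ = 6.937 m³/s

6.94 m³/s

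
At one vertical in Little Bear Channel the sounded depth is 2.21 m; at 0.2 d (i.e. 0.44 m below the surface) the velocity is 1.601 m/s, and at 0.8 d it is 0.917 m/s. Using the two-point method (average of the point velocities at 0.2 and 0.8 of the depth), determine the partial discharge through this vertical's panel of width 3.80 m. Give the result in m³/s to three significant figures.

10.6 m³/s

v̄ = (1.601 + 0.917) / 2 = 1.259 m/s
q = v̄ × d × w = 1.259 × 2.21 × 3.80 = 10.57 m³/s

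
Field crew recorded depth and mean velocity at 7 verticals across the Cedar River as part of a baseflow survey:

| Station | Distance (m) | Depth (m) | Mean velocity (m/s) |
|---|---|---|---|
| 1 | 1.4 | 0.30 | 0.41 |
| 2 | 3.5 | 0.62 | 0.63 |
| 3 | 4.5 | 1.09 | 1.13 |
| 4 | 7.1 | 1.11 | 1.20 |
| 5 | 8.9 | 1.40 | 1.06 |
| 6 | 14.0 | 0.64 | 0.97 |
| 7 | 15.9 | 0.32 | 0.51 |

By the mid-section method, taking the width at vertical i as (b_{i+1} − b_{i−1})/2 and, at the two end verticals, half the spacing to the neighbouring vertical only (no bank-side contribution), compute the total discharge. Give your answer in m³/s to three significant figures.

w_1 = (3.5 − 1.4)/2 = 1.05 m; q_1 = 0.41 × 0.30 × 1.05 = 0.1292 m³/s
w_2 = (4.5 − 1.4)/2 = 1.55 m; q_2 = 0.63 × 0.62 × 1.55 = 0.6054 m³/s
w_3 = (7.1 − 3.5)/2 = 1.8 m; q_3 = 1.13 × 1.09 × 1.8 = 2.217 m³/s
w_4 = (8.9 − 4.5)/2 = 2.2 m; q_4 = 1.20 × 1.11 × 2.2 = 2.930 m³/s
w_5 = (14.0 − 7.1)/2 = 3.45 m; q_5 = 1.06 × 1.40 × 3.45 = 5.120 m³/s
w_6 = (15.9 − 8.9)/2 = 3.5 m; q_6 = 0.97 × 0.64 × 3.5 = 2.173 m³/s
w_7 = (15.9 − 14.0)/2 = 0.95 m; q_7 = 0.51 × 0.32 × 0.95 = 0.1550 m³/s
Q = Σ qᵢ = 13.33 m³/s

13.3 m³/s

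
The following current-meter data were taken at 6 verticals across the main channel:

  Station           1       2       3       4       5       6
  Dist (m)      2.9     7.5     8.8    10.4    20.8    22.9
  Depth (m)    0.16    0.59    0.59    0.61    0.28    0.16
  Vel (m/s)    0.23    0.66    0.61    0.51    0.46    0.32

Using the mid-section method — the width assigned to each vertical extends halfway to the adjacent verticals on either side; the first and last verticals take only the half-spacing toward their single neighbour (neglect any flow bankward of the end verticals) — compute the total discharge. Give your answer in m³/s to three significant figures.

4.48 m³/s

w_1 = (7.5 − 2.9)/2 = 2.3 m; q_1 = 0.23 × 0.16 × 2.3 = 0.08464 m³/s
w_2 = (8.8 − 2.9)/2 = 2.95 m; q_2 = 0.66 × 0.59 × 2.95 = 1.149 m³/s
w_3 = (10.4 − 7.5)/2 = 1.45 m; q_3 = 0.61 × 0.59 × 1.45 = 0.5219 m³/s
w_4 = (20.8 − 8.8)/2 = 6 m; q_4 = 0.51 × 0.61 × 6 = 1.867 m³/s
w_5 = (22.9 − 10.4)/2 = 6.25 m; q_5 = 0.46 × 0.28 × 6.25 = 0.8050 m³/s
w_6 = (22.9 − 20.8)/2 = 1.05 m; q_6 = 0.32 × 0.16 × 1.05 = 0.05376 m³/s
Q = Σ qᵢ = 4.481 m³/s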